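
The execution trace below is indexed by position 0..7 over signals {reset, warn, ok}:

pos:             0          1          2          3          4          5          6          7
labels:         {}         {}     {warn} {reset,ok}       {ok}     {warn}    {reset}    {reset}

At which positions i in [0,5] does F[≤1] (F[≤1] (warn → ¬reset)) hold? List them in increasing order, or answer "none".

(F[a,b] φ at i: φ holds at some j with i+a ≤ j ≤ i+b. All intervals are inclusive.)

Evaluate at each i in [0,5]:
  i=0: ✓ (witness j=0)
  i=1: ✓ (witness j=1)
  i=2: ✓ (witness j=2)
  i=3: ✓ (witness j=3)
  i=4: ✓ (witness j=4)
  i=5: ✓ (witness j=5)

0, 1, 2, 3, 4, 5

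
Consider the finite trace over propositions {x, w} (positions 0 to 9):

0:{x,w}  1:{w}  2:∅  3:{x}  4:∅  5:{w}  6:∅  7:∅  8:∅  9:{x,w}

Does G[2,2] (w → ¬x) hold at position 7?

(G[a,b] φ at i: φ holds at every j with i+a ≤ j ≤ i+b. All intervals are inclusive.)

No

Check (w → ¬x) at every j in [9,9]:
  j=9: antecedent true; consequent false → ✗
Fails at j=9 → formula fails.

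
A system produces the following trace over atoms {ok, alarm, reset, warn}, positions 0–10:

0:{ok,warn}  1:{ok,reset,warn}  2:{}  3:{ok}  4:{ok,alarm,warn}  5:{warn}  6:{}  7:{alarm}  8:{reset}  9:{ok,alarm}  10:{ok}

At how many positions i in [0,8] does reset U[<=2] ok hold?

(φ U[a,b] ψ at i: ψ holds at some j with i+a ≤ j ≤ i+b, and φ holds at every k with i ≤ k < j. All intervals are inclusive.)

5

Evaluate at each i in [0,8]:
  i=0: ✓ (rhs at j=0)
  i=1: ✓ (rhs at j=1)
  i=2: ✗ (lhs fails at k=2 before rhs at j=3)
  i=3: ✓ (rhs at j=3)
  i=4: ✓ (rhs at j=4)
  i=5: ✗ (no rhs in [5,7])
  i=6: ✗ (no rhs in [6,8])
  i=7: ✗ (lhs fails at k=7 before rhs at j=9)
  i=8: ✓ (rhs at j=9; lhs holds on [8,8])
Positions where it holds: {0, 1, 3, 4, 8} → 5.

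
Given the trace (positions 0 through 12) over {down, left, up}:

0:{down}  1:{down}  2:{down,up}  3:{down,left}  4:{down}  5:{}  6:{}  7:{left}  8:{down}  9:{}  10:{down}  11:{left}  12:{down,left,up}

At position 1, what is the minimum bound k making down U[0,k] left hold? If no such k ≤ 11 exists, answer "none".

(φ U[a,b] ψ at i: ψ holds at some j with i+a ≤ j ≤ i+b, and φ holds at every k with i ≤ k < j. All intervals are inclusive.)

2

Need earliest j ≥ 1 with left, and down at every k in [1,j-1].
  j=1: rhs fails.
  j=2: rhs fails.
  j=3: rhs holds; lhs holds on [1,2]. k = 2.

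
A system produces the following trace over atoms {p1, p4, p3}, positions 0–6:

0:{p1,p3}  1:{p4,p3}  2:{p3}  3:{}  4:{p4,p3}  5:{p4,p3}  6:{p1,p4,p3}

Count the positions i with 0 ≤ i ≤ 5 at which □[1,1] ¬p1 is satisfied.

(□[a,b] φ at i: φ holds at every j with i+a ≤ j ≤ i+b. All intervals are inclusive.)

Evaluate at each i in [0,5]:
  i=0: ✓ (all of [1,1])
  i=1: ✓ (all of [2,2])
  i=2: ✓ (all of [3,3])
  i=3: ✓ (all of [4,4])
  i=4: ✓ (all of [5,5])
  i=5: ✗ (fails at j=6)
Positions where it holds: {0, 1, 2, 3, 4} → 5.

5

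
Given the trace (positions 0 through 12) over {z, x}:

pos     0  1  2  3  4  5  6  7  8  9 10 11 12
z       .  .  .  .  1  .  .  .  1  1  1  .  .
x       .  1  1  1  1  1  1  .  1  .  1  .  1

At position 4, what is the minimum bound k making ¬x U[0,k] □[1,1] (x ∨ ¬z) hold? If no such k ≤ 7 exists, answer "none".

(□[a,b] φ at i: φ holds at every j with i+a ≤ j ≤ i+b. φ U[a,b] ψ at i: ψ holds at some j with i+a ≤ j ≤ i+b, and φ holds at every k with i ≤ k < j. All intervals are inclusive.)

0

Need earliest j ≥ 4 with □[1,1] (x ∨ ¬z), and ¬x at every k in [4,j-1].
  j=4: rhs holds (empty prefix). k = 0.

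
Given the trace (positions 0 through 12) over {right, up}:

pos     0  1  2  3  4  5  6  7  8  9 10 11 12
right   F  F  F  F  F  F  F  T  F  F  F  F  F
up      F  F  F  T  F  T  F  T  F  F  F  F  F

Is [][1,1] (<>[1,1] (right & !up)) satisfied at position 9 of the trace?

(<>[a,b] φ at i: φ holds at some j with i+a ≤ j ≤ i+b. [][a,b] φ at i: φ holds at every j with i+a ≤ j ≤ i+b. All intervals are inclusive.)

Check <>[1,1] (right & !up) at every j in [10,10]:
  j=10: fails (none in [11,11])
Fails at j=10 → formula fails.

Does not hold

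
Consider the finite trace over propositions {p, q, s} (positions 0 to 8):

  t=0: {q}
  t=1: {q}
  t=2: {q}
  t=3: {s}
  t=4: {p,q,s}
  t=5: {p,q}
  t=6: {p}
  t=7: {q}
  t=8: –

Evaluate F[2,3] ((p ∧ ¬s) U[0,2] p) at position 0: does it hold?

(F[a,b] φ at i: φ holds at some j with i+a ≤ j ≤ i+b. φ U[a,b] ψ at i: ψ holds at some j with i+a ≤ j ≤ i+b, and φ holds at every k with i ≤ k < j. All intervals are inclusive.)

No

Check ((p ∧ ¬s) U[0,2] p) at each j in [2,3]:
  j=2: fails
  j=3: fails
No position in the window satisfies it → formula fails.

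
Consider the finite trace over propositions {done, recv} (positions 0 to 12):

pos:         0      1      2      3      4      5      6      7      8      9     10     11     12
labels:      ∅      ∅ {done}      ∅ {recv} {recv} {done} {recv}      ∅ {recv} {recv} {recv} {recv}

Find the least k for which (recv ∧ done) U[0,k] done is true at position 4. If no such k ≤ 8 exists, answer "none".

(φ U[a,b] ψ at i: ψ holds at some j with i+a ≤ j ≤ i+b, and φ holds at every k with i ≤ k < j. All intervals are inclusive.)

Need earliest j ≥ 4 with done, and (recv ∧ done) at every k in [4,j-1].
  j=4: rhs fails.
  j=5: rhs fails.
  j=6: rhs holds but lhs fails at k=4.
  j=7: rhs fails.
  j=8: rhs fails.
  j=9: rhs fails.
  j=10: rhs fails.
  j=11: rhs fails.
  j=12: rhs fails.
No witness within the range → none.

none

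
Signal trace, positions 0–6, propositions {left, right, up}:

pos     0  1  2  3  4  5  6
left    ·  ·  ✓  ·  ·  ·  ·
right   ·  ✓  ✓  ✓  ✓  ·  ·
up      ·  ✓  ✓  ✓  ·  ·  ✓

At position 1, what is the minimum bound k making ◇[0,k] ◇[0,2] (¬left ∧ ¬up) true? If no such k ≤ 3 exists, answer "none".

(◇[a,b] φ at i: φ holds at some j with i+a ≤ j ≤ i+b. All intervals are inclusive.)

1

Scan j = 1,2,… for ◇[0,2] (¬left ∧ ¬up):
  j=1: fails
  j=2: holds
First hit at j=2, so smallest k = 2-1 = 1.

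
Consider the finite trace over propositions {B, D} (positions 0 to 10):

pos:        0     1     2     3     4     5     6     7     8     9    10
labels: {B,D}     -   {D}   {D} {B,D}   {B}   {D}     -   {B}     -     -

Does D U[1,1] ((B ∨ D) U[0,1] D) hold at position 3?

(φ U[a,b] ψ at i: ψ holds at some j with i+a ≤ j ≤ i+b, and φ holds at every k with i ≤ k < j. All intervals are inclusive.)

Yes

Need some j in [4,4] with ((B ∨ D) U[0,1] D), and D at every k in [3,j-1].
  j=4: ((B ∨ D) U[0,1] D) holds; D holds at every k in [3,3] → satisfied.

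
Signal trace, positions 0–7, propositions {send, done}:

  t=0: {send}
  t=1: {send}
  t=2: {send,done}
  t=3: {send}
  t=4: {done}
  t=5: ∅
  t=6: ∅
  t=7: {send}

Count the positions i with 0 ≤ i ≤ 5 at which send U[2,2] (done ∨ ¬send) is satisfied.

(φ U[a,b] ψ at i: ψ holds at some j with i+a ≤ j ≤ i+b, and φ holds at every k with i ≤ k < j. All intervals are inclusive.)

2

Evaluate at each i in [0,5]:
  i=0: ✓ (rhs at j=2; lhs holds on [0,1])
  i=1: ✗ (no rhs in [3,3])
  i=2: ✓ (rhs at j=4; lhs holds on [2,3])
  i=3: ✗ (lhs fails at k=4 before rhs at j=5)
  i=4: ✗ (lhs fails at k=4 before rhs at j=6)
  i=5: ✗ (no rhs in [7,7])
Positions where it holds: {0, 2} → 2.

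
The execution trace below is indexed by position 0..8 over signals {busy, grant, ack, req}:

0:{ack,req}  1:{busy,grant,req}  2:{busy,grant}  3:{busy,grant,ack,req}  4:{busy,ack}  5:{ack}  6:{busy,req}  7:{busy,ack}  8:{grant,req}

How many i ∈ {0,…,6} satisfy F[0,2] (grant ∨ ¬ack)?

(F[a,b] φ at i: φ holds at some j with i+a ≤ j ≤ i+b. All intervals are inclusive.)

7

Evaluate at each i in [0,6]:
  i=0: ✓ (witness j=1)
  i=1: ✓ (witness j=1)
  i=2: ✓ (witness j=2)
  i=3: ✓ (witness j=3)
  i=4: ✓ (witness j=6)
  i=5: ✓ (witness j=6)
  i=6: ✓ (witness j=6)
Positions where it holds: {0, 1, 2, 3, 4, 5, 6} → 7.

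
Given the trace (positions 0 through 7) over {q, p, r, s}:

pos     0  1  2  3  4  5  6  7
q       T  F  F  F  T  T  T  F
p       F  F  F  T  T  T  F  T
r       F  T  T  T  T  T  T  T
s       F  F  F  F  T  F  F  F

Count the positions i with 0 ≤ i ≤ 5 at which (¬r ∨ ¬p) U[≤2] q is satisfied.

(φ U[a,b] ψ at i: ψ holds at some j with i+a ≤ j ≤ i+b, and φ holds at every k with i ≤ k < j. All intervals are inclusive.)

Evaluate at each i in [0,5]:
  i=0: ✓ (rhs at j=0)
  i=1: ✗ (no rhs in [1,3])
  i=2: ✗ (lhs fails at k=3 before rhs at j=4)
  i=3: ✗ (lhs fails at k=3 before rhs at j=4)
  i=4: ✓ (rhs at j=4)
  i=5: ✓ (rhs at j=5)
Positions where it holds: {0, 4, 5} → 3.

3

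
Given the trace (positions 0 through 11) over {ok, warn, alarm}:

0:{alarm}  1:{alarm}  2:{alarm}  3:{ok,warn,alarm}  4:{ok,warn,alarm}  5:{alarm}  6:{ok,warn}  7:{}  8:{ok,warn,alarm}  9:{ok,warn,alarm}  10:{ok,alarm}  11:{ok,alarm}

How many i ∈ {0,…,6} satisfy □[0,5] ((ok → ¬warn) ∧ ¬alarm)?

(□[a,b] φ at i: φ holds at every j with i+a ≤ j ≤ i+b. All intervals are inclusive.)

Evaluate at each i in [0,6]:
  i=0: ✗ (fails at j=0)
  i=1: ✗ (fails at j=1)
  i=2: ✗ (fails at j=2)
  i=3: ✗ (fails at j=3)
  i=4: ✗ (fails at j=4)
  i=5: ✗ (fails at j=5)
  i=6: ✗ (fails at j=6)
Positions where it holds: {} → 0.

0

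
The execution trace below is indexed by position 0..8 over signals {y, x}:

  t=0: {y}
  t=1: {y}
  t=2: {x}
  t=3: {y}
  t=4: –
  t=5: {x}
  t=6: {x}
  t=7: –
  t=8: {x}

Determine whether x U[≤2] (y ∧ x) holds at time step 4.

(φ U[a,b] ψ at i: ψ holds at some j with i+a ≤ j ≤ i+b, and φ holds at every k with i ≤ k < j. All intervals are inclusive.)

No

Need some j in [4,6] with (y ∧ x), and x at every k in [4,j-1].
  j=4: (y ∧ x) false.
  j=5: (y ∧ x) false.
  j=6: (y ∧ x) false.
No j in the window works → until fails.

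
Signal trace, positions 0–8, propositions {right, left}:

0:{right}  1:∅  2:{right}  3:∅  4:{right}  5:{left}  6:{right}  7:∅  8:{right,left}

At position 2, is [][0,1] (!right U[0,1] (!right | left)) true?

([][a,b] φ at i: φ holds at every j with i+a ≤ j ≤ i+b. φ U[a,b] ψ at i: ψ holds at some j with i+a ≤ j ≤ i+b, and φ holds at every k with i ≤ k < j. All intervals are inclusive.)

False

Check (!right U[0,1] (!right | left)) at every j in [2,3]:
  j=2: fails
  j=3: holds
Fails at j=2 → formula fails.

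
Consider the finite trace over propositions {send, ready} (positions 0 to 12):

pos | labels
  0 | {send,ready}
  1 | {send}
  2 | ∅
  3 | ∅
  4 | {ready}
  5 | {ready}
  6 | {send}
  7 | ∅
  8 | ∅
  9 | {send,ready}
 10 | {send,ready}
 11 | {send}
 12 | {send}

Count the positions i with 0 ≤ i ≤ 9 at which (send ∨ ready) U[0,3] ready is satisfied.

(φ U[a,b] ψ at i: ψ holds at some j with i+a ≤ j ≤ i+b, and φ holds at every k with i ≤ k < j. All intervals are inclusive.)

Evaluate at each i in [0,9]:
  i=0: ✓ (rhs at j=0)
  i=1: ✗ (lhs fails at k=2 before rhs at j=4)
  i=2: ✗ (lhs fails at k=2 before rhs at j=4)
  i=3: ✗ (lhs fails at k=3 before rhs at j=4)
  i=4: ✓ (rhs at j=4)
  i=5: ✓ (rhs at j=5)
  i=6: ✗ (lhs fails at k=7 before rhs at j=9)
  i=7: ✗ (lhs fails at k=7 before rhs at j=9)
  i=8: ✗ (lhs fails at k=8 before rhs at j=9)
  i=9: ✓ (rhs at j=9)
Positions where it holds: {0, 4, 5, 9} → 4.

4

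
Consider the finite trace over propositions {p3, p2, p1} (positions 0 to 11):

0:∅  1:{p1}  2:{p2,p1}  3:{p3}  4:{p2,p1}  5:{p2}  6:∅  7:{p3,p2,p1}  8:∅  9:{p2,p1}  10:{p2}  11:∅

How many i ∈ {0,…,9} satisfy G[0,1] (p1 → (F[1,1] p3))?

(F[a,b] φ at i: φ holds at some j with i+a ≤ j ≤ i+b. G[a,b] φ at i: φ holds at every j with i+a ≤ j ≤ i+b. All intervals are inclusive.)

Evaluate at each i in [0,9]:
  i=0: ✗ (fails at j=1)
  i=1: ✗ (fails at j=1)
  i=2: ✓ (all of [2,3])
  i=3: ✗ (fails at j=4)
  i=4: ✗ (fails at j=4)
  i=5: ✓ (all of [5,6])
  i=6: ✗ (fails at j=7)
  i=7: ✗ (fails at j=7)
  i=8: ✗ (fails at j=9)
  i=9: ✗ (fails at j=9)
Positions where it holds: {2, 5} → 2.

2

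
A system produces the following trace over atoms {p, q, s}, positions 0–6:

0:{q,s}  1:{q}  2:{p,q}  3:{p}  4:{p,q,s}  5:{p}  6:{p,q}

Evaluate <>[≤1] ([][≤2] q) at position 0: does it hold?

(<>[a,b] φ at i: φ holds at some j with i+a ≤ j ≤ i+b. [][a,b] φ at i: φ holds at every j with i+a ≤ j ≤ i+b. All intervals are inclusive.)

Check [][≤2] q at each j in [0,1]:
  j=0: holds on [0,2]
  j=1: fails at 3
Found at j=0 → formula holds.

Yes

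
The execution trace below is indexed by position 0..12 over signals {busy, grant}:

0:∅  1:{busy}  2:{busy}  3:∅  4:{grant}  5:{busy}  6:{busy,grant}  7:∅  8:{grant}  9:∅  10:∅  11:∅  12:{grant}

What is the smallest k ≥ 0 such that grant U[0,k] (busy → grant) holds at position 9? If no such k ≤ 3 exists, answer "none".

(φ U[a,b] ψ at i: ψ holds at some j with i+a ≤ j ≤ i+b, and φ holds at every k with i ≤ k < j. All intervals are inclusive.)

0

Need earliest j ≥ 9 with (busy → grant), and grant at every k in [9,j-1].
  j=9: rhs holds (empty prefix). k = 0.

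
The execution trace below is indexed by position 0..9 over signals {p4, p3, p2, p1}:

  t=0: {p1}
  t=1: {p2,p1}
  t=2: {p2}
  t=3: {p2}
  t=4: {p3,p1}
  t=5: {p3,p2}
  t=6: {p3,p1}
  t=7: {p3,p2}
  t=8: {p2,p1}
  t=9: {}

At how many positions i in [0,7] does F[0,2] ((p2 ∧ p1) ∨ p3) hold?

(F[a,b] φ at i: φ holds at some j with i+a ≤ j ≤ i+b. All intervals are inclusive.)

8

Evaluate at each i in [0,7]:
  i=0: ✓ (witness j=1)
  i=1: ✓ (witness j=1)
  i=2: ✓ (witness j=4)
  i=3: ✓ (witness j=4)
  i=4: ✓ (witness j=4)
  i=5: ✓ (witness j=5)
  i=6: ✓ (witness j=6)
  i=7: ✓ (witness j=7)
Positions where it holds: {0, 1, 2, 3, 4, 5, 6, 7} → 8.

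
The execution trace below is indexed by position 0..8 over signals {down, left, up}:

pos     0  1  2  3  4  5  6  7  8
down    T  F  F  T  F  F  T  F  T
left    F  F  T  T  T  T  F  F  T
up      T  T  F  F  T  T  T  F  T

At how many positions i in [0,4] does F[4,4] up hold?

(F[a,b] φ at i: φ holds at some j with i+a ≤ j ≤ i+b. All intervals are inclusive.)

Evaluate at each i in [0,4]:
  i=0: ✓ (witness j=4)
  i=1: ✓ (witness j=5)
  i=2: ✓ (witness j=6)
  i=3: ✗ (none in [7,7])
  i=4: ✓ (witness j=8)
Positions where it holds: {0, 1, 2, 4} → 4.

4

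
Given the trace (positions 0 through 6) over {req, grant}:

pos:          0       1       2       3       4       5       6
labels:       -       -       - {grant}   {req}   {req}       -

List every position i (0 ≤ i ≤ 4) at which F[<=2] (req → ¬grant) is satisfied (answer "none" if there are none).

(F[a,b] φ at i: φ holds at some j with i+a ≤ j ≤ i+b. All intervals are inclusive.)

0, 1, 2, 3, 4

Evaluate at each i in [0,4]:
  i=0: ✓ (witness j=0)
  i=1: ✓ (witness j=1)
  i=2: ✓ (witness j=2)
  i=3: ✓ (witness j=3)
  i=4: ✓ (witness j=4)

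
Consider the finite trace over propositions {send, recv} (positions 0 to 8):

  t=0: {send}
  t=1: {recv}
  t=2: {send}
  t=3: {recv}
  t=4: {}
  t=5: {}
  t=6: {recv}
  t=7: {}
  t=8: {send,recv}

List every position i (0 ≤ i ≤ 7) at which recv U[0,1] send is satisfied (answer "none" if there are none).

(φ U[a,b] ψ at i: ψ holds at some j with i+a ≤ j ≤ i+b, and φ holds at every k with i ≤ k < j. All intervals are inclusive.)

Evaluate at each i in [0,7]:
  i=0: ✓ (rhs at j=0)
  i=1: ✓ (rhs at j=2; lhs holds on [1,1])
  i=2: ✓ (rhs at j=2)
  i=3: ✗ (no rhs in [3,4])
  i=4: ✗ (no rhs in [4,5])
  i=5: ✗ (no rhs in [5,6])
  i=6: ✗ (no rhs in [6,7])
  i=7: ✗ (lhs fails at k=7 before rhs at j=8)

0, 1, 2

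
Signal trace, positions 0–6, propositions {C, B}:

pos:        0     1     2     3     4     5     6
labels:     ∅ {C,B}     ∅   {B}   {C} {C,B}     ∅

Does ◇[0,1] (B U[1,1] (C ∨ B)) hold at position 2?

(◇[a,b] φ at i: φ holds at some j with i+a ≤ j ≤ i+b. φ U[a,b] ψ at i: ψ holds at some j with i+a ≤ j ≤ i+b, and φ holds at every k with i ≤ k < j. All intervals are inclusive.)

Yes

Check (B U[1,1] (C ∨ B)) at each j in [2,3]:
  j=2: fails
  j=3: holds
Found at j=3 → formula holds.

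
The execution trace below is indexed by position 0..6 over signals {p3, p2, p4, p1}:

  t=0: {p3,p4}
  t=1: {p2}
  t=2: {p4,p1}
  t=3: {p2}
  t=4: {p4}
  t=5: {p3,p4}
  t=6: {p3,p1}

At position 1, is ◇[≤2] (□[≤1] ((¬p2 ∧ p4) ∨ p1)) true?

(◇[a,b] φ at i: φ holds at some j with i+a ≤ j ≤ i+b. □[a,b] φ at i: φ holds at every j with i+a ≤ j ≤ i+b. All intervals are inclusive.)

Check □[≤1] ((¬p2 ∧ p4) ∨ p1) at each j in [1,3]:
  j=1: fails at 1
  j=2: fails at 3
  j=3: fails at 3
No position in the window satisfies it → formula fails.

No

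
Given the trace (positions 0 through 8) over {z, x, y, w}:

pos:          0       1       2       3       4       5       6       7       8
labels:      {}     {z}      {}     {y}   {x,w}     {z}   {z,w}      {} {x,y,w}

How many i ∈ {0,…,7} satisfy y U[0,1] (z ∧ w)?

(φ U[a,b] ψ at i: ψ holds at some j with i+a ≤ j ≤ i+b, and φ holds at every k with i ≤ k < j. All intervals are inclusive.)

1

Evaluate at each i in [0,7]:
  i=0: ✗ (no rhs in [0,1])
  i=1: ✗ (no rhs in [1,2])
  i=2: ✗ (no rhs in [2,3])
  i=3: ✗ (no rhs in [3,4])
  i=4: ✗ (no rhs in [4,5])
  i=5: ✗ (lhs fails at k=5 before rhs at j=6)
  i=6: ✓ (rhs at j=6)
  i=7: ✗ (no rhs in [7,8])
Positions where it holds: {6} → 1.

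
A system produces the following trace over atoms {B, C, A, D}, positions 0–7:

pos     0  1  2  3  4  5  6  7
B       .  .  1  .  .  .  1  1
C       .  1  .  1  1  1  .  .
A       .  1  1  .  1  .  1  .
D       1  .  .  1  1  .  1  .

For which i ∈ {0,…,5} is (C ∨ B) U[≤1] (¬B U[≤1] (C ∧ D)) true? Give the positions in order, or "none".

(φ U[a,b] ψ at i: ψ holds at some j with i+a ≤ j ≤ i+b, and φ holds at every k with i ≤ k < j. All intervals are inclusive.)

Evaluate at each i in [0,5]:
  i=0: ✗ (no rhs in [0,1])
  i=1: ✗ (no rhs in [1,2])
  i=2: ✓ (rhs at j=3; lhs holds on [2,2])
  i=3: ✓ (rhs at j=3)
  i=4: ✓ (rhs at j=4)
  i=5: ✗ (no rhs in [5,6])

2, 3, 4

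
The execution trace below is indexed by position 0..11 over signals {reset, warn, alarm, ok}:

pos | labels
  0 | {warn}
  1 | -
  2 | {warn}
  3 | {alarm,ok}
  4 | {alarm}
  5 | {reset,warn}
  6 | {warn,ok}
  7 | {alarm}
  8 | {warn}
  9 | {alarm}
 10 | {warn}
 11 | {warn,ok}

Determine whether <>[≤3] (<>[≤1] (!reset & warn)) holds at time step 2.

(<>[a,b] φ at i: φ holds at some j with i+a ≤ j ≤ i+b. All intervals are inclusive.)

Check <>[≤1] (!reset & warn) at each j in [2,5]:
  j=2: holds (witness at 2)
  j=3: fails (none in [3,4])
  j=4: fails (none in [4,5])
  j=5: holds (witness at 6)
Found at j=2 → formula holds.

Yes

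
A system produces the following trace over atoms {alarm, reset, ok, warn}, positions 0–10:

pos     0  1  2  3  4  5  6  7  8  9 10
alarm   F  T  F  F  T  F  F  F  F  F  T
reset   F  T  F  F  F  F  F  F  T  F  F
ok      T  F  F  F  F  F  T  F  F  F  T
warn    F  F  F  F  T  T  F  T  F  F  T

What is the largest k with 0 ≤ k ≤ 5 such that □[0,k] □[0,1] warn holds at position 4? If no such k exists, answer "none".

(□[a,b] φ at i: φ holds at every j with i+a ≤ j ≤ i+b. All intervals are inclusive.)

0

□[0,1] warn must hold from j=4 onward; find where it first fails.
  j=4: holds
  j=5: fails
Holds on [4,4], so largest k = 0.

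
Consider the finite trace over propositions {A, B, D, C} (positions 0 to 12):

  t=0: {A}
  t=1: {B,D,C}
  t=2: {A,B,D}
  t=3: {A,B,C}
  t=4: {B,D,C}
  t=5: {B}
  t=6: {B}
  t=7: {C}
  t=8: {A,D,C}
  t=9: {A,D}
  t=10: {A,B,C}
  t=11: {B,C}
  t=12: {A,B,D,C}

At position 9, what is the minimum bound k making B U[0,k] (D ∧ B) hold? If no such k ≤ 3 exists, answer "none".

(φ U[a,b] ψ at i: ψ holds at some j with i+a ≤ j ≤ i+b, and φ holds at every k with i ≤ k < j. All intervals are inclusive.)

Need earliest j ≥ 9 with (D ∧ B), and B at every k in [9,j-1].
  j=9: rhs fails.
  j=10: rhs fails.
  j=11: rhs fails.
  j=12: rhs holds but lhs fails at k=9.
No witness within the range → none.

none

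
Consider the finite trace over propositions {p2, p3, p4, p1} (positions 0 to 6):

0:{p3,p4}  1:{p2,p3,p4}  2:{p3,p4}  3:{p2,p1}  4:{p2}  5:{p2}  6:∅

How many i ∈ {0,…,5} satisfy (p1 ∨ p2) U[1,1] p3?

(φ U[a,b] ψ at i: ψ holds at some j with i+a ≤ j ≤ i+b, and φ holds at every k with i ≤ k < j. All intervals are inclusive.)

Evaluate at each i in [0,5]:
  i=0: ✗ (lhs fails at k=0 before rhs at j=1)
  i=1: ✓ (rhs at j=2; lhs holds on [1,1])
  i=2: ✗ (no rhs in [3,3])
  i=3: ✗ (no rhs in [4,4])
  i=4: ✗ (no rhs in [5,5])
  i=5: ✗ (no rhs in [6,6])
Positions where it holds: {1} → 1.

1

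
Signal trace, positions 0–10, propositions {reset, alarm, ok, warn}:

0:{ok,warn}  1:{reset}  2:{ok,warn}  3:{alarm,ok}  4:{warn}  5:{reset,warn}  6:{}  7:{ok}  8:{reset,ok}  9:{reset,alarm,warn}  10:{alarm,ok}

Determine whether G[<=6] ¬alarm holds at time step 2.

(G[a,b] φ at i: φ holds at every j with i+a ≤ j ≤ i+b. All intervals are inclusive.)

Check ¬alarm at every j in [2,8]:
  j=2: true
  j=3: false
  j=4: true
  j=5: true
  j=6: true
  j=7: true
  j=8: true
Fails at j=3 → formula fails.

No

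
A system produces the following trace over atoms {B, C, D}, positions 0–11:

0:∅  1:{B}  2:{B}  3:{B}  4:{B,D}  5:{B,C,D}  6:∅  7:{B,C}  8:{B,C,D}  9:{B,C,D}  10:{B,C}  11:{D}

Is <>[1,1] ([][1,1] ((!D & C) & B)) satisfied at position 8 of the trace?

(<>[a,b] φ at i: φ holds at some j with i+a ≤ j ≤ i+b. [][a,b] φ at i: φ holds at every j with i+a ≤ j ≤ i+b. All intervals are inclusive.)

Holds

Check [][1,1] ((!D & C) & B) at each j in [9,9]:
  j=9: holds on [10,10]
Found at j=9 → formula holds.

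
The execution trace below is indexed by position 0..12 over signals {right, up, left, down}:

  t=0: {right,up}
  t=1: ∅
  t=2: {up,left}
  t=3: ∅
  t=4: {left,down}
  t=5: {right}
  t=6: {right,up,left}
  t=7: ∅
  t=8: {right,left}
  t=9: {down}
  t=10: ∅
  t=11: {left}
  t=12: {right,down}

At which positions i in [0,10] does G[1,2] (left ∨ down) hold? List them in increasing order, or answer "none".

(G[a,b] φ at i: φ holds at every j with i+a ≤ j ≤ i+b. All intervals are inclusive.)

Evaluate at each i in [0,10]:
  i=0: ✗ (fails at j=1)
  i=1: ✗ (fails at j=3)
  i=2: ✗ (fails at j=3)
  i=3: ✗ (fails at j=5)
  i=4: ✗ (fails at j=5)
  i=5: ✗ (fails at j=7)
  i=6: ✗ (fails at j=7)
  i=7: ✓ (all of [8,9])
  i=8: ✗ (fails at j=10)
  i=9: ✗ (fails at j=10)
  i=10: ✓ (all of [11,12])

7, 10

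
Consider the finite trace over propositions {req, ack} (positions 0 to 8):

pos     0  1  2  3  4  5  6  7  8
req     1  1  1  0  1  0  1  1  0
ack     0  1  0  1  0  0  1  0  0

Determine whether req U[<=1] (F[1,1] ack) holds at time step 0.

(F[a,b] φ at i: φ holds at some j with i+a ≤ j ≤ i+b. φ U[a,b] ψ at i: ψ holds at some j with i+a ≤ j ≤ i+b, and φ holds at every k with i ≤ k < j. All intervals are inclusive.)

Holds

Need some j in [0,1] with F[1,1] ack, and req at every k in [0,j-1].
  j=0: F[1,1] ack holds; no prefix to check → satisfied.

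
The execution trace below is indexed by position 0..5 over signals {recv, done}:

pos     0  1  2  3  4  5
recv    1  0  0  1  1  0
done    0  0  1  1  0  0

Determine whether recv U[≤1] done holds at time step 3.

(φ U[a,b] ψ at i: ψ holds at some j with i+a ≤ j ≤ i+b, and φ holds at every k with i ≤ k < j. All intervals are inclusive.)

Holds

Need some j in [3,4] with done, and recv at every k in [3,j-1].
  j=3: done holds; no prefix to check → satisfied.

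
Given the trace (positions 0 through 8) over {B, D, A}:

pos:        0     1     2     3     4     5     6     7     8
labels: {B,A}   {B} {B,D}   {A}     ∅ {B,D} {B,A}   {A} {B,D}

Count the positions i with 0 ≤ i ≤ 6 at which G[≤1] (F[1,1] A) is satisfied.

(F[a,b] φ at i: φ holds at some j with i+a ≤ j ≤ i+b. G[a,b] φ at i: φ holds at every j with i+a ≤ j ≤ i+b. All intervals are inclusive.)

1

Evaluate at each i in [0,6]:
  i=0: ✗ (fails at j=0)
  i=1: ✗ (fails at j=1)
  i=2: ✗ (fails at j=3)
  i=3: ✗ (fails at j=3)
  i=4: ✗ (fails at j=4)
  i=5: ✓ (all of [5,6])
  i=6: ✗ (fails at j=7)
Positions where it holds: {5} → 1.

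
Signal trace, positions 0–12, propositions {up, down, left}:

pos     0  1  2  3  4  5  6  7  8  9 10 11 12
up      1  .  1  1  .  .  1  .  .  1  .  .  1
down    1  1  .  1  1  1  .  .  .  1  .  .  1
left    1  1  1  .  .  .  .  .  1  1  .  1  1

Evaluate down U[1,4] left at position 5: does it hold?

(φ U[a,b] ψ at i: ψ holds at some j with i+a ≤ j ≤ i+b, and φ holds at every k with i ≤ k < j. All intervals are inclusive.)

Need some j in [6,9] with left, and down at every k in [5,j-1].
  j=6: left false.
  j=7: left false.
  j=8: left holds, but down fails at k=6 → not this j.
  j=9: left holds, but down fails at k=6 → not this j.
No j in the window works → until fails.

No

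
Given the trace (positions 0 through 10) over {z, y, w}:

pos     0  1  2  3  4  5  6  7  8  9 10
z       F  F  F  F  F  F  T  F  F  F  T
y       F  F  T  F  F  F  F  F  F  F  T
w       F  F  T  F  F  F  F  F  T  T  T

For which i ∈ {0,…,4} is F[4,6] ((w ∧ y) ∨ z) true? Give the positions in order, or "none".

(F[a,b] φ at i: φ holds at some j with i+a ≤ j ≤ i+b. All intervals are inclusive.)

Evaluate at each i in [0,4]:
  i=0: ✓ (witness j=6)
  i=1: ✓ (witness j=6)
  i=2: ✓ (witness j=6)
  i=3: ✗ (none in [7,9])
  i=4: ✓ (witness j=10)

0, 1, 2, 4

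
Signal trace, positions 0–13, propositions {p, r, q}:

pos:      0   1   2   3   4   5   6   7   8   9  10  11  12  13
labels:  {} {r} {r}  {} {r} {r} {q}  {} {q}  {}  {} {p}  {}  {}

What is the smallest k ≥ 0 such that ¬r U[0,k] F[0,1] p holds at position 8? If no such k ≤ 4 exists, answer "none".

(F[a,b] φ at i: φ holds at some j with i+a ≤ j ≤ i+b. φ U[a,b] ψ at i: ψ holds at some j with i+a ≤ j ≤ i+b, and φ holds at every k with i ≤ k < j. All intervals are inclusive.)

2

Need earliest j ≥ 8 with F[0,1] p, and ¬r at every k in [8,j-1].
  j=8: rhs fails.
  j=9: rhs fails.
  j=10: rhs holds; lhs holds on [8,9]. k = 2.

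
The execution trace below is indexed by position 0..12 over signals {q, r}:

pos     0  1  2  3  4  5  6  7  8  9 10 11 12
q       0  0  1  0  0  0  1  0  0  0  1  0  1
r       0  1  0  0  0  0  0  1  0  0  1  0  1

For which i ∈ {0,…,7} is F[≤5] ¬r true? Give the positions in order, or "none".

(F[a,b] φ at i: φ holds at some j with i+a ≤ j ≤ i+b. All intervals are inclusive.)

Evaluate at each i in [0,7]:
  i=0: ✓ (witness j=0)
  i=1: ✓ (witness j=2)
  i=2: ✓ (witness j=2)
  i=3: ✓ (witness j=3)
  i=4: ✓ (witness j=4)
  i=5: ✓ (witness j=5)
  i=6: ✓ (witness j=6)
  i=7: ✓ (witness j=8)

0, 1, 2, 3, 4, 5, 6, 7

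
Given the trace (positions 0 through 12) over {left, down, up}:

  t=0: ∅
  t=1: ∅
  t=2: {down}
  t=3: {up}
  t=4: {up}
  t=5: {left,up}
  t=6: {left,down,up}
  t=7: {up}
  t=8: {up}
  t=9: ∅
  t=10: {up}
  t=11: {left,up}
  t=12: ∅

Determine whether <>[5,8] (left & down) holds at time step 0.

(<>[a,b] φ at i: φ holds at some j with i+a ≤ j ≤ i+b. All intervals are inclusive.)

Check (left & down) at each j in [5,8]:
  j=5: false
  j=6: true
  j=7: false
  j=8: false
Found at j=6 → formula holds.

Holds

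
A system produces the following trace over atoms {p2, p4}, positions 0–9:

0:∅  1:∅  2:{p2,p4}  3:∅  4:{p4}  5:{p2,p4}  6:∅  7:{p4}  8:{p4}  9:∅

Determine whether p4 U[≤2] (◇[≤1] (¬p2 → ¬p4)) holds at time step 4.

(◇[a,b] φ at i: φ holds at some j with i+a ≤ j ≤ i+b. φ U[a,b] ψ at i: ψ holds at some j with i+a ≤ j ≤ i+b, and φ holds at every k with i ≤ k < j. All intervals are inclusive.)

Yes

Need some j in [4,6] with ◇[≤1] (¬p2 → ¬p4), and p4 at every k in [4,j-1].
  j=4: ◇[≤1] (¬p2 → ¬p4) holds; no prefix to check → satisfied.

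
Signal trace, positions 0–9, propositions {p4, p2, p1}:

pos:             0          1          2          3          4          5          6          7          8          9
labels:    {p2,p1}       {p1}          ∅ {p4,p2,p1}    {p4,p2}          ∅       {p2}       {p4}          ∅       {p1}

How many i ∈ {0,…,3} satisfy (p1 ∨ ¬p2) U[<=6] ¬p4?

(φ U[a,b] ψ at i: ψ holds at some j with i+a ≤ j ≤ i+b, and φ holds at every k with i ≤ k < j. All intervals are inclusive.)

Evaluate at each i in [0,3]:
  i=0: ✓ (rhs at j=0)
  i=1: ✓ (rhs at j=1)
  i=2: ✓ (rhs at j=2)
  i=3: ✗ (lhs fails at k=4 before rhs at j=5)
Positions where it holds: {0, 1, 2} → 3.

3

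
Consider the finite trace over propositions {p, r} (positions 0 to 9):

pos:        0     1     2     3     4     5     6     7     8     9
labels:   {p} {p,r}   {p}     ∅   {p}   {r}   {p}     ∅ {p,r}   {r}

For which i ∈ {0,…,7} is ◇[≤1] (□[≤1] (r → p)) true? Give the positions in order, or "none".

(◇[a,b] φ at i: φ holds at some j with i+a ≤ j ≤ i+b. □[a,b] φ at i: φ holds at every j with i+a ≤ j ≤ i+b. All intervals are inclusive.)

Evaluate at each i in [0,7]:
  i=0: ✓ (witness j=0)
  i=1: ✓ (witness j=1)
  i=2: ✓ (witness j=2)
  i=3: ✓ (witness j=3)
  i=4: ✗ (none in [4,5])
  i=5: ✓ (witness j=6)
  i=6: ✓ (witness j=6)
  i=7: ✓ (witness j=7)

0, 1, 2, 3, 5, 6, 7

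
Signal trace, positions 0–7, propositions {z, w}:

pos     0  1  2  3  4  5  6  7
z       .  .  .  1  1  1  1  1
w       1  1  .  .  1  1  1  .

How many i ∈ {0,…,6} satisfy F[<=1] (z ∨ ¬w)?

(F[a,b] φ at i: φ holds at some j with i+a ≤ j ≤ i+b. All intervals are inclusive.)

6

Evaluate at each i in [0,6]:
  i=0: ✗ (none in [0,1])
  i=1: ✓ (witness j=2)
  i=2: ✓ (witness j=2)
  i=3: ✓ (witness j=3)
  i=4: ✓ (witness j=4)
  i=5: ✓ (witness j=5)
  i=6: ✓ (witness j=6)
Positions where it holds: {1, 2, 3, 4, 5, 6} → 6.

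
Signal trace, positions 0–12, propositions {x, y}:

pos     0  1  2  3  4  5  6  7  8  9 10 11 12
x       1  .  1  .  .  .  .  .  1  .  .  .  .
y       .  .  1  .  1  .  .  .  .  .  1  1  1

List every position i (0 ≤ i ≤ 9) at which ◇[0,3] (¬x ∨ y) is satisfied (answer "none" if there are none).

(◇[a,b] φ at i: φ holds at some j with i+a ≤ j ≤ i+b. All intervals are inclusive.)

Evaluate at each i in [0,9]:
  i=0: ✓ (witness j=1)
  i=1: ✓ (witness j=1)
  i=2: ✓ (witness j=2)
  i=3: ✓ (witness j=3)
  i=4: ✓ (witness j=4)
  i=5: ✓ (witness j=5)
  i=6: ✓ (witness j=6)
  i=7: ✓ (witness j=7)
  i=8: ✓ (witness j=9)
  i=9: ✓ (witness j=9)

0, 1, 2, 3, 4, 5, 6, 7, 8, 9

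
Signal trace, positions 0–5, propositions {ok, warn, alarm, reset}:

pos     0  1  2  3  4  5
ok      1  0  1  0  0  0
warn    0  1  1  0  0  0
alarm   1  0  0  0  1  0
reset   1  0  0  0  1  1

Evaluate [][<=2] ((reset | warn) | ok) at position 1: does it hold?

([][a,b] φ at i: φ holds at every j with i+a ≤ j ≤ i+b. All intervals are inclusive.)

No

Check ((reset | warn) | ok) at every j in [1,3]:
  j=1: true
  j=2: true
  j=3: false
Fails at j=3 → formula fails.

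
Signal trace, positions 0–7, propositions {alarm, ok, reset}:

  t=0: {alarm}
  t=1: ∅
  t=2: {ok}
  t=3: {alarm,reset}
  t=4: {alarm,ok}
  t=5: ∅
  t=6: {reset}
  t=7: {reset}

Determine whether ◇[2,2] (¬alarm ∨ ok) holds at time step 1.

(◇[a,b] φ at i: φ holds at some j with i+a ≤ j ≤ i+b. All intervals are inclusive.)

No

Check (¬alarm ∨ ok) at each j in [3,3]:
  j=3: false
No position in the window satisfies it → formula fails.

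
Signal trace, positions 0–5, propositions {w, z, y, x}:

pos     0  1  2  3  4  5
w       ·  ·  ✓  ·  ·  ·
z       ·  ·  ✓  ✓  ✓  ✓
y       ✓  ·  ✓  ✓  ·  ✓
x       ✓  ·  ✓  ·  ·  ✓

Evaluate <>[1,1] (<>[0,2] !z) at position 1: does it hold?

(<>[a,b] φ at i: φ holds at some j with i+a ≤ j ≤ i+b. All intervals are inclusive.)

Does not hold

Check <>[0,2] !z at each j in [2,2]:
  j=2: fails (none in [2,4])
No position in the window satisfies it → formula fails.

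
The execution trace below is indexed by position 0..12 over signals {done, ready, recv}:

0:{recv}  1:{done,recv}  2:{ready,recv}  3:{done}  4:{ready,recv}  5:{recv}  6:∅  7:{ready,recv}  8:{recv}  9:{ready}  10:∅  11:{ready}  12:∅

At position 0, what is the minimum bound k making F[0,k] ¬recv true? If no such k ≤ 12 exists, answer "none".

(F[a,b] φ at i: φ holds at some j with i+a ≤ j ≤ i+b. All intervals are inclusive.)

3

Scan j = 0,1,… for ¬recv:
  j=0: fails
  j=1: fails
  j=2: fails
  j=3: holds
First hit at j=3, so smallest k = 3-0 = 3.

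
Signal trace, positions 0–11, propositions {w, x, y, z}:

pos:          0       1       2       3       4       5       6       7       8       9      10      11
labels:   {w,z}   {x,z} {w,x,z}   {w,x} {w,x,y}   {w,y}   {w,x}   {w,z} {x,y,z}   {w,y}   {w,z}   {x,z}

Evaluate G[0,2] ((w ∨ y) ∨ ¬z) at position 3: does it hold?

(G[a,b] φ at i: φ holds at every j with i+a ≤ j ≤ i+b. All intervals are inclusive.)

Check ((w ∨ y) ∨ ¬z) at every j in [3,5]:
  j=3: true
  j=4: true
  j=5: true
All positions satisfy it → formula holds.

Yes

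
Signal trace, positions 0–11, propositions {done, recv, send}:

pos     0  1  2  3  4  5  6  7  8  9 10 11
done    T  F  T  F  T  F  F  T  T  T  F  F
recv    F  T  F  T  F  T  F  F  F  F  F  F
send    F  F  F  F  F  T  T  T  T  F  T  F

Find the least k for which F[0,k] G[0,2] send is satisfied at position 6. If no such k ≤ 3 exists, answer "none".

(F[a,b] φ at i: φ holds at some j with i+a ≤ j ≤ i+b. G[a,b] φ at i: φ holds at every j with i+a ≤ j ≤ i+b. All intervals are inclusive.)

0

Scan j = 6,7,… for G[0,2] send:
  j=6: holds
First hit at j=6, so smallest k = 6-6 = 0.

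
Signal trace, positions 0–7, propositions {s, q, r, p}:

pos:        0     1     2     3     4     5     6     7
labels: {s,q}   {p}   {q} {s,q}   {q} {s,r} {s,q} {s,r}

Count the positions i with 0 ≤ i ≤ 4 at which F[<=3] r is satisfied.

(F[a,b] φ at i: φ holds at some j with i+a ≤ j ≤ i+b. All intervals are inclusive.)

3

Evaluate at each i in [0,4]:
  i=0: ✗ (none in [0,3])
  i=1: ✗ (none in [1,4])
  i=2: ✓ (witness j=5)
  i=3: ✓ (witness j=5)
  i=4: ✓ (witness j=5)
Positions where it holds: {2, 3, 4} → 3.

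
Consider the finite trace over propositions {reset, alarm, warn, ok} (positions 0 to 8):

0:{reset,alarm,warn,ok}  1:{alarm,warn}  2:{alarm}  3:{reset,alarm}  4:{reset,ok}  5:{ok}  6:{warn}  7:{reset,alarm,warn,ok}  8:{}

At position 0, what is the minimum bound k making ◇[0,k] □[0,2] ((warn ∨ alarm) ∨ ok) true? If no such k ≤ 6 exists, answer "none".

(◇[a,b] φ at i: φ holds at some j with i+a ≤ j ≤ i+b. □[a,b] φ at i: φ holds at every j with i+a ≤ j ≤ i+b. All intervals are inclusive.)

0

Scan j = 0,1,… for □[0,2] ((warn ∨ alarm) ∨ ok):
  j=0: holds
First hit at j=0, so smallest k = 0-0 = 0.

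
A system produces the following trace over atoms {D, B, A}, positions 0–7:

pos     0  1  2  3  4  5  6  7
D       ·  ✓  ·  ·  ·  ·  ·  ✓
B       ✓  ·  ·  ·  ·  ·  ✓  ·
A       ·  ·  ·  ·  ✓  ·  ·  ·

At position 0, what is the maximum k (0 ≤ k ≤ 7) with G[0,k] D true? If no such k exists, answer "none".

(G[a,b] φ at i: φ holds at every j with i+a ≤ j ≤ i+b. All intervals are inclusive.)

D must hold from j=0 onward; find where it first fails.
  j=0: fails → no k works.

none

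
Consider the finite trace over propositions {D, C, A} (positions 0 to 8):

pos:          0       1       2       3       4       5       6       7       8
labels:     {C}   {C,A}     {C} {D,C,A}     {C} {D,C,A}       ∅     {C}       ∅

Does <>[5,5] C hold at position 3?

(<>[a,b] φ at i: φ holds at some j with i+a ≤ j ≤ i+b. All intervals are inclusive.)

Check C at each j in [8,8]:
  j=8: false
No position in the window satisfies it → formula fails.

Does not hold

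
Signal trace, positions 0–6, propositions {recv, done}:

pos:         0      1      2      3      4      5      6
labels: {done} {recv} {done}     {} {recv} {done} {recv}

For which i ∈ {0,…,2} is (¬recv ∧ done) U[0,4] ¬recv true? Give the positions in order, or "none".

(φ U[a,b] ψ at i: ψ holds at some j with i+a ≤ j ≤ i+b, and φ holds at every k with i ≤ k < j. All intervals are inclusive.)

Evaluate at each i in [0,2]:
  i=0: ✓ (rhs at j=0)
  i=1: ✗ (lhs fails at k=1 before rhs at j=2)
  i=2: ✓ (rhs at j=2)

0, 2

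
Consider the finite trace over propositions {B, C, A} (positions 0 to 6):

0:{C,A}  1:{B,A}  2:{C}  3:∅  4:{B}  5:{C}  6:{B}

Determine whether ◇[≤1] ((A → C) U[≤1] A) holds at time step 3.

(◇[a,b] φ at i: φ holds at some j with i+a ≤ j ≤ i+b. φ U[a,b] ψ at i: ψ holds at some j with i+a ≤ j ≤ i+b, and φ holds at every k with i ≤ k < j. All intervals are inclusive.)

No

Check ((A → C) U[≤1] A) at each j in [3,4]:
  j=3: fails
  j=4: fails
No position in the window satisfies it → formula fails.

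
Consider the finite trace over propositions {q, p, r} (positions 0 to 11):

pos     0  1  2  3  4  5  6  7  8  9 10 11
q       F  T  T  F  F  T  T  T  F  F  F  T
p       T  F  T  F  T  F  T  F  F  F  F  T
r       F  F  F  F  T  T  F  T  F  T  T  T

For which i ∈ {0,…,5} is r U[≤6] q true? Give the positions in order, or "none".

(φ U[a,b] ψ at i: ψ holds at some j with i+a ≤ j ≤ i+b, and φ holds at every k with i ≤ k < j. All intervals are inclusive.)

Evaluate at each i in [0,5]:
  i=0: ✗ (lhs fails at k=0 before rhs at j=1)
  i=1: ✓ (rhs at j=1)
  i=2: ✓ (rhs at j=2)
  i=3: ✗ (lhs fails at k=3 before rhs at j=5)
  i=4: ✓ (rhs at j=5; lhs holds on [4,4])
  i=5: ✓ (rhs at j=5)

1, 2, 4, 5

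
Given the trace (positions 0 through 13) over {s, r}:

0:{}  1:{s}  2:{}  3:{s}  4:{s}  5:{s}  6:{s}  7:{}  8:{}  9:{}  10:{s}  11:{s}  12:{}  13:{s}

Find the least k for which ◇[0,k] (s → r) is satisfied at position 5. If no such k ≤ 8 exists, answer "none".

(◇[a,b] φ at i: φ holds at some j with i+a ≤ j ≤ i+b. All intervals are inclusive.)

2

Scan j = 5,6,… for (s → r):
  j=5: fails
  j=6: fails
  j=7: holds
First hit at j=7, so smallest k = 7-5 = 2.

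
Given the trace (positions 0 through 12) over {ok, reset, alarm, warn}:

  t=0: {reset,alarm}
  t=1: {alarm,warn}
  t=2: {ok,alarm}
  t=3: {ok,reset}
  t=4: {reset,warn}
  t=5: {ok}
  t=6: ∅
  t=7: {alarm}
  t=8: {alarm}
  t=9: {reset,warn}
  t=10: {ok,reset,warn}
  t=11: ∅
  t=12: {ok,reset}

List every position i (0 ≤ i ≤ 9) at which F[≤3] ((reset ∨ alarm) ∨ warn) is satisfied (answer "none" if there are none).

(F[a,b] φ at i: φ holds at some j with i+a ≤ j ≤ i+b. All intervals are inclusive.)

0, 1, 2, 3, 4, 5, 6, 7, 8, 9

Evaluate at each i in [0,9]:
  i=0: ✓ (witness j=0)
  i=1: ✓ (witness j=1)
  i=2: ✓ (witness j=2)
  i=3: ✓ (witness j=3)
  i=4: ✓ (witness j=4)
  i=5: ✓ (witness j=7)
  i=6: ✓ (witness j=7)
  i=7: ✓ (witness j=7)
  i=8: ✓ (witness j=8)
  i=9: ✓ (witness j=9)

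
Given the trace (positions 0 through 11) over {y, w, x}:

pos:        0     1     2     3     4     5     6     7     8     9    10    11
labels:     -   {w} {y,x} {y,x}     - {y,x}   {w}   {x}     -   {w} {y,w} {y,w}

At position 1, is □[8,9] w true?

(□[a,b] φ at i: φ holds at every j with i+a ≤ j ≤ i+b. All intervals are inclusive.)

Yes

Check w at every j in [9,10]:
  j=9: true
  j=10: true
All positions satisfy it → formula holds.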